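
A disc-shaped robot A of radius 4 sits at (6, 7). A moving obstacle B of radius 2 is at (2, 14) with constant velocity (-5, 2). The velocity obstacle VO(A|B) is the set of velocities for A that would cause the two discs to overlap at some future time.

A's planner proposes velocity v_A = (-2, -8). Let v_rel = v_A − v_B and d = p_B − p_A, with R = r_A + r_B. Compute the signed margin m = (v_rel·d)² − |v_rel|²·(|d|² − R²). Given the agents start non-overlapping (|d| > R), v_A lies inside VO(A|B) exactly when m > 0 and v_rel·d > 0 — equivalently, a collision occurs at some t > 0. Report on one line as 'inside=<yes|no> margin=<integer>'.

d = (-4, 7),  |d|² = 65;  R = 4+2 = 6,  c = 65−6² = 29
v_rel = (3, -10),  |v_rel|² = 109;  v_rel·d = (3)·(-4) + (-10)·(7) = -82
109·t² + 164·t + 29 = 0  ⇒  m = (-82)² − 109·29 = 3563
m = 3563 > 0,  v_rel·d = -82 < 0  ⇒  outside

inside=no margin=3563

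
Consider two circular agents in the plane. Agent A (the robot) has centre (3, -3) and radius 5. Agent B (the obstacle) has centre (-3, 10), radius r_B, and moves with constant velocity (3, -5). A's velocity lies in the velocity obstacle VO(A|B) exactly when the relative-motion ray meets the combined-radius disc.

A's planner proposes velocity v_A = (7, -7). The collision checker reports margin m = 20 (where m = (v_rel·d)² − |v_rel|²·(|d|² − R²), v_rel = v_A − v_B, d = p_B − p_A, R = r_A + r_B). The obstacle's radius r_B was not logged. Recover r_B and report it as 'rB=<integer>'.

m = 20
d = (-6, 13);  v_rel = (4, -2),  |v_rel|² = 20
v_rel×d = (4)·(13) − (-2)·(-6) = 40
since m = R²·20 − 40²:  R² = (1600 + 20) / 20 = 81
R = √81 = 9  ⇒  r_B = 9 − 5 = 4

rB=4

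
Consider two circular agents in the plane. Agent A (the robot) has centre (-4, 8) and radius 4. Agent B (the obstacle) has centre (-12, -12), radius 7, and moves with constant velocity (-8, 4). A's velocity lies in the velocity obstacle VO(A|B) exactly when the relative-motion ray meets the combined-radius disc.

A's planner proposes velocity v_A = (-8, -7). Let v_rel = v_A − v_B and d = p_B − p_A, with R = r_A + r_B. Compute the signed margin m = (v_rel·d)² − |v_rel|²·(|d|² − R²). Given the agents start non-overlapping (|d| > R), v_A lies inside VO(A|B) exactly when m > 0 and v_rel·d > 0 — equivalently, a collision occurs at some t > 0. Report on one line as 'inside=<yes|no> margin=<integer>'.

d = (-8, -20),  |d|² = 464;  R = 4+7 = 11,  c = 464−11² = 343
v_rel = (0, -11),  |v_rel|² = 121;  v_rel·d = (0)·(-8) + (-11)·(-20) = 220
121·t² − 440·t + 343 = 0  ⇒  m = 220² − 121·343 = 6897
m = 6897 > 0,  v_rel·d = 220 > 0  ⇒  inside

inside=yes margin=6897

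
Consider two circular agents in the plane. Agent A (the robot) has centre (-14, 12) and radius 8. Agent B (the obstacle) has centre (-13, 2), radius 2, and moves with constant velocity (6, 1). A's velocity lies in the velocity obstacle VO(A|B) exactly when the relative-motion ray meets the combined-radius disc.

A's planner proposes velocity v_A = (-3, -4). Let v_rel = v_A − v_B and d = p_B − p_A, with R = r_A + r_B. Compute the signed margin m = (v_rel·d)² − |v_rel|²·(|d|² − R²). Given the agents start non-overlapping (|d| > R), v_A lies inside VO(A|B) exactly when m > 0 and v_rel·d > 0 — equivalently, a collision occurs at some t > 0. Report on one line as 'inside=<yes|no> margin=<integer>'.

d = (1, -10),  |d|² = 101;  R = 8+2 = 10,  c = 101−10² = 1
v_rel = (-9, -5),  |v_rel|² = 106;  v_rel·d = (-9)·(1) + (-5)·(-10) = 41
106·t² − 82·t + 1 = 0  ⇒  m = 41² − 106·1 = 1575
m = 1575 > 0,  v_rel·d = 41 > 0  ⇒  inside

inside=yes margin=1575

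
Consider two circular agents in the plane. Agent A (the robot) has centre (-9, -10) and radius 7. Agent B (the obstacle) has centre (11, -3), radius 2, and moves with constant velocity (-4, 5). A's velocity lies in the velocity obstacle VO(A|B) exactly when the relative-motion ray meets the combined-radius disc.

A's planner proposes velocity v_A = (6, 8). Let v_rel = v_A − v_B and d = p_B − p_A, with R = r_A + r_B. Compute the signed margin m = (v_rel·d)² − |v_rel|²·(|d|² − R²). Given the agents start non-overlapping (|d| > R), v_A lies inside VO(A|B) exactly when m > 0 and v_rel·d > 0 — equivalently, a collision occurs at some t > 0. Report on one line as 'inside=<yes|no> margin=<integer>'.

d = (20, 7),  |d|² = 449;  R = 7+2 = 9,  c = 449−9² = 368
v_rel = (10, 3),  |v_rel|² = 109;  v_rel·d = (10)·(20) + (3)·(7) = 221
109·t² − 442·t + 368 = 0  ⇒  m = 221² − 109·368 = 8729
m = 8729 > 0,  v_rel·d = 221 > 0  ⇒  inside

inside=yes margin=8729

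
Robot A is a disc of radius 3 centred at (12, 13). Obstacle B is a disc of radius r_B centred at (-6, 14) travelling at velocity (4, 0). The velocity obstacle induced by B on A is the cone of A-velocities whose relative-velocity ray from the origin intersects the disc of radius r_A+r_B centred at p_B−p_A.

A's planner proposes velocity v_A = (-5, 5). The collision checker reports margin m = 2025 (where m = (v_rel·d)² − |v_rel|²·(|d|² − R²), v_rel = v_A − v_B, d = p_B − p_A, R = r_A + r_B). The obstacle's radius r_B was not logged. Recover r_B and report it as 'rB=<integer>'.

m = 2025
d = (-18, 1);  v_rel = (-9, 5),  |v_rel|² = 106
v_rel×d = (-9)·(1) − (5)·(-18) = 81
since m = R²·106 − 81²:  R² = (6561 + 2025) / 106 = 81
R = √81 = 9  ⇒  r_B = 9 − 3 = 6

rB=6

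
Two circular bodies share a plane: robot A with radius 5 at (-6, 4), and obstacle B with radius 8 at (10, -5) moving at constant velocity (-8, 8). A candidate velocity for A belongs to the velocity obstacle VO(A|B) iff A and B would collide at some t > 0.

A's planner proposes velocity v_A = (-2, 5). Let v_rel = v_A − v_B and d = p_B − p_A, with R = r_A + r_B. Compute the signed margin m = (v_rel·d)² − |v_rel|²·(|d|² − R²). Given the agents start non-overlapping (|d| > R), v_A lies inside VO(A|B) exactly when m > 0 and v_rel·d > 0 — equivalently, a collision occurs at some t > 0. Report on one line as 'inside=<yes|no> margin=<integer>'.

d = (16, -9),  |d|² = 337;  R = 5+8 = 13,  c = 337−13² = 168
v_rel = (6, -3),  |v_rel|² = 45;  v_rel·d = (6)·(16) + (-3)·(-9) = 123
45·t² − 246·t + 168 = 0  ⇒  m = 123² − 45·168 = 7569
m = 7569 > 0,  v_rel·d = 123 > 0  ⇒  inside

inside=yes margin=7569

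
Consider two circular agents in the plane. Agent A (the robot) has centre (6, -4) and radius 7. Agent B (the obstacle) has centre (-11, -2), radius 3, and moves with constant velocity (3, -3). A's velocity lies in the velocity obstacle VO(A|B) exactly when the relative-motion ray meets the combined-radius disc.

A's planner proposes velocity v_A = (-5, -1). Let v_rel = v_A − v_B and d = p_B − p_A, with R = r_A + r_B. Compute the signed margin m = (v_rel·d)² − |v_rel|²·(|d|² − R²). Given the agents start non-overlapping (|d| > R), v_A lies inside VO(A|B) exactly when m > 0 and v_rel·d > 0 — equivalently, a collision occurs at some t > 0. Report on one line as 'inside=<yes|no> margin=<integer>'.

d = (-17, 2),  |d|² = 293;  R = 7+3 = 10,  c = 293−10² = 193
v_rel = (-8, 2),  |v_rel|² = 68;  v_rel·d = (-8)·(-17) + (2)·(2) = 140
68·t² − 280·t + 193 = 0  ⇒  m = 140² − 68·193 = 6476
m = 6476 > 0,  v_rel·d = 140 > 0  ⇒  inside

inside=yes margin=6476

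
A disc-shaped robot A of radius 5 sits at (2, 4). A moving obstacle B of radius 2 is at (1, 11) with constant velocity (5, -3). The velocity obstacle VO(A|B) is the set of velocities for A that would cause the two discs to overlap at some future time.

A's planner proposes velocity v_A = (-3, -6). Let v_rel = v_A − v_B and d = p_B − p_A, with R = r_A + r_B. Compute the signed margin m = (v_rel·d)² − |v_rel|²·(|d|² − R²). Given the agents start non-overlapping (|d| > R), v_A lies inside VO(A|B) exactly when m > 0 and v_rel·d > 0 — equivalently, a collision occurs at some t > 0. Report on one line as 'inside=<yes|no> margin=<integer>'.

d = (-1, 7),  |d|² = 50;  R = 5+2 = 7,  c = 50−7² = 1
v_rel = (-8, -3),  |v_rel|² = 73;  v_rel·d = (-8)·(-1) + (-3)·(7) = -13
73·t² + 26·t + 1 = 0  ⇒  m = (-13)² − 73·1 = 96
m = 96 > 0,  v_rel·d = -13 < 0  ⇒  outside

inside=no margin=96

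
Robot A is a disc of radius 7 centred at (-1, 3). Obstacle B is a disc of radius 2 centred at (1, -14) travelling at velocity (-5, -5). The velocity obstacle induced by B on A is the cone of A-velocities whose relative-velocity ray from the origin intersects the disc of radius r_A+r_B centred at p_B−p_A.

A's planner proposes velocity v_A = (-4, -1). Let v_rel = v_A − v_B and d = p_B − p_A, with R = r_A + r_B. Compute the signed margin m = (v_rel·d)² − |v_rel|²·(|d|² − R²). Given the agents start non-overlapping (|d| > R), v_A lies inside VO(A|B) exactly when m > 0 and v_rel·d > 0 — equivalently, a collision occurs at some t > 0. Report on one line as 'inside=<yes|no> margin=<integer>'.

d = (2, -17),  |d|² = 293;  R = 7+2 = 9,  c = 293−9² = 212
v_rel = (1, 4),  |v_rel|² = 17;  v_rel·d = (1)·(2) + (4)·(-17) = -66
17·t² + 132·t + 212 = 0  ⇒  m = (-66)² − 17·212 = 752
m = 752 > 0,  v_rel·d = -66 < 0  ⇒  outside

inside=no margin=752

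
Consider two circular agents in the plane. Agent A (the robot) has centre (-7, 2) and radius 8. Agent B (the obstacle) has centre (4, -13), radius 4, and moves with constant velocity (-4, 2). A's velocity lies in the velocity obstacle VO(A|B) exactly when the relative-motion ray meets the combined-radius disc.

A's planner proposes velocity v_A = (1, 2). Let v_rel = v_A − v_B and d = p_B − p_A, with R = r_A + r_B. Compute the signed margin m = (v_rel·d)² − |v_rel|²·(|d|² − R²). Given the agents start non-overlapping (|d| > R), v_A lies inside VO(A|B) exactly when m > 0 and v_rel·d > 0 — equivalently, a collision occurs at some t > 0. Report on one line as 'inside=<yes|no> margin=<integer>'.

d = (11, -15),  |d|² = 346;  R = 8+4 = 12,  c = 346−12² = 202
v_rel = (5, 0),  |v_rel|² = 25;  v_rel·d = (5)·(11) + (0)·(-15) = 55
25·t² − 110·t + 202 = 0  ⇒  m = 55² − 25·202 = -2025
m = -2025 < 0,  v_rel·d = 55 > 0  ⇒  outside

inside=no margin=-2025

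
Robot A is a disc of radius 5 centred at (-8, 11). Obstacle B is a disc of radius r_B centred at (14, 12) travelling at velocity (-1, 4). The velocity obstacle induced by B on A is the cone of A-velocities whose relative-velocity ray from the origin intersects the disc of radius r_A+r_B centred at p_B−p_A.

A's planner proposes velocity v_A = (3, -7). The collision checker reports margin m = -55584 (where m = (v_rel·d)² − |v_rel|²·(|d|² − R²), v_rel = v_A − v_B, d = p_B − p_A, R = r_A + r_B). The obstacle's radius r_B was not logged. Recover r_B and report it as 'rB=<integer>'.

m = -55584
d = (22, 1);  v_rel = (4, -11),  |v_rel|² = 137
v_rel×d = (4)·(1) − (-11)·(22) = 246
since m = R²·137 − 246²:  R² = (60516 + -55584) / 137 = 36
R = √36 = 6  ⇒  r_B = 6 − 5 = 1

rB=1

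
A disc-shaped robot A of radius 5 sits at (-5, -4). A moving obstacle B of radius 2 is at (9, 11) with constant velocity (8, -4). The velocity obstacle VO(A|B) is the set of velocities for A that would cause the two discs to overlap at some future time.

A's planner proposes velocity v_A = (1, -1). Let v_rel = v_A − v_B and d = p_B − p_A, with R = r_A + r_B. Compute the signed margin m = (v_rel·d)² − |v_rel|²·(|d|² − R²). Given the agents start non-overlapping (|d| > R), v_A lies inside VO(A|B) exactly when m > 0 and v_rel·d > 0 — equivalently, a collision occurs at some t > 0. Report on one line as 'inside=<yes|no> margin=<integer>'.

d = (14, 15),  |d|² = 421;  R = 5+2 = 7,  c = 421−7² = 372
v_rel = (-7, 3),  |v_rel|² = 58;  v_rel·d = (-7)·(14) + (3)·(15) = -53
58·t² + 106·t + 372 = 0  ⇒  m = (-53)² − 58·372 = -18767
m = -18767 < 0,  v_rel·d = -53 < 0  ⇒  outside

inside=no margin=-18767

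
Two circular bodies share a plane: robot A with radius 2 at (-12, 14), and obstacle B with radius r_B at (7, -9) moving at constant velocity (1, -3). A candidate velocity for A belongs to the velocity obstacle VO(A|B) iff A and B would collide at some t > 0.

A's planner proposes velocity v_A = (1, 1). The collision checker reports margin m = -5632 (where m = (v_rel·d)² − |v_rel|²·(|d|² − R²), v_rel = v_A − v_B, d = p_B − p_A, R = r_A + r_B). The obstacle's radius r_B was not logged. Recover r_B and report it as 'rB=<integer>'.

m = -5632
d = (19, -23);  v_rel = (0, 4),  |v_rel|² = 16
v_rel×d = (0)·(-23) − (4)·(19) = -76
since m = R²·16 − (-76)²:  R² = (5776 + -5632) / 16 = 9
R = √9 = 3  ⇒  r_B = 3 − 2 = 1

rB=1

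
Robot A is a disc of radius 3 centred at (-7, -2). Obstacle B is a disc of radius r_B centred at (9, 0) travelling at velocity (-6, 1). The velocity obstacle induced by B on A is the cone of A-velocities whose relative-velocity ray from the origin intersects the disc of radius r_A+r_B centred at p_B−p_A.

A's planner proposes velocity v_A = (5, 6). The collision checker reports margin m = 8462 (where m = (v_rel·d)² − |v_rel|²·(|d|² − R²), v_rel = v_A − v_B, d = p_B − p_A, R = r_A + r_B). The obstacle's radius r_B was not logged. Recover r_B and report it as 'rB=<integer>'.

m = 8462
d = (16, 2);  v_rel = (11, 5),  |v_rel|² = 146
v_rel×d = (11)·(2) − (5)·(16) = -58
since m = R²·146 − (-58)²:  R² = (3364 + 8462) / 146 = 81
R = √81 = 9  ⇒  r_B = 9 − 3 = 6

rB=6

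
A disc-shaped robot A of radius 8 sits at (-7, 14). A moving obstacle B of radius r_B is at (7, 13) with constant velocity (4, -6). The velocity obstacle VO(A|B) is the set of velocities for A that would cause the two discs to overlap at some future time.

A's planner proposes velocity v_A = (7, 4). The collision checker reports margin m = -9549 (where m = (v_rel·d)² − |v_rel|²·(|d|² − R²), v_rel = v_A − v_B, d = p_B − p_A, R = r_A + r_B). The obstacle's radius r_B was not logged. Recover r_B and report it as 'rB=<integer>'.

m = -9549
d = (14, -1);  v_rel = (3, 10),  |v_rel|² = 109
v_rel×d = (3)·(-1) − (10)·(14) = -143
since m = R²·109 − (-143)²:  R² = (20449 + -9549) / 109 = 100
R = √100 = 10  ⇒  r_B = 10 − 8 = 2

rB=2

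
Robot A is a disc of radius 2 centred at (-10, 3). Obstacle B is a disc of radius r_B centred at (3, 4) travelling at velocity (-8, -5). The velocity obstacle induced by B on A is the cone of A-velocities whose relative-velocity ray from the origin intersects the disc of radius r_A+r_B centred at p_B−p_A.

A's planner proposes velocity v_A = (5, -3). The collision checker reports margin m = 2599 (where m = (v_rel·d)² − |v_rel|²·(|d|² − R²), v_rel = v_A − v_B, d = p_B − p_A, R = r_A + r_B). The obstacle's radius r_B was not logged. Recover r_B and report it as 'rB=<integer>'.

m = 2599
d = (13, 1);  v_rel = (13, 2),  |v_rel|² = 173
v_rel×d = (13)·(1) − (2)·(13) = -13
since m = R²·173 − (-13)²:  R² = (169 + 2599) / 173 = 16
R = √16 = 4  ⇒  r_B = 4 − 2 = 2

rB=2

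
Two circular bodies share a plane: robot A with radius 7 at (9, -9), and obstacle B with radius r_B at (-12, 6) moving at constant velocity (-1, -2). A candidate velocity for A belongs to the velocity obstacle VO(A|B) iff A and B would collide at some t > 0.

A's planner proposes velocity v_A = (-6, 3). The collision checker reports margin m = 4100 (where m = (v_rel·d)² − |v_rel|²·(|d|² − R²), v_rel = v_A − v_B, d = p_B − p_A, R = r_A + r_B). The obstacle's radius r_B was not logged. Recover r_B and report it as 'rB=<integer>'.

m = 4100
d = (-21, 15);  v_rel = (-5, 5),  |v_rel|² = 50
v_rel×d = (-5)·(15) − (5)·(-21) = 30
since m = R²·50 − 30²:  R² = (900 + 4100) / 50 = 100
R = √100 = 10  ⇒  r_B = 10 − 7 = 3

rB=3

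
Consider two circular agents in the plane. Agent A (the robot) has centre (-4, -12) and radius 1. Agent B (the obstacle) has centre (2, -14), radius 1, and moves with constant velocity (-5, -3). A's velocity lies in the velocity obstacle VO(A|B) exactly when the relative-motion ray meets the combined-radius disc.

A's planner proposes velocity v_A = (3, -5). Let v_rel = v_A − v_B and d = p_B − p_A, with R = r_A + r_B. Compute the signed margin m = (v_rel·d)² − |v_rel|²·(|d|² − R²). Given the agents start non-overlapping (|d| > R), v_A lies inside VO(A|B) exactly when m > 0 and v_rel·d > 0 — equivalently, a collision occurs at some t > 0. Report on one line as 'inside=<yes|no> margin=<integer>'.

d = (6, -2),  |d|² = 40;  R = 1+1 = 2,  c = 40−2² = 36
v_rel = (8, -2),  |v_rel|² = 68;  v_rel·d = (8)·(6) + (-2)·(-2) = 52
68·t² − 104·t + 36 = 0  ⇒  m = 52² − 68·36 = 256
m = 256 > 0,  v_rel·d = 52 > 0  ⇒  inside

inside=yes margin=256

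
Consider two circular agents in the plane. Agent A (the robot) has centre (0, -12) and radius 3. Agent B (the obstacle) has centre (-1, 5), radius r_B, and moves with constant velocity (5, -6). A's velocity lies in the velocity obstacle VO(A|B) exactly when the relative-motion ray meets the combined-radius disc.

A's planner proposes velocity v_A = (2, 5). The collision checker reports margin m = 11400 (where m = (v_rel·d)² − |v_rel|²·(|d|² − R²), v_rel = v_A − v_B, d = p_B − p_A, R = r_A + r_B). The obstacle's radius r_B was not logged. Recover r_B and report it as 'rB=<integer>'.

m = 11400
d = (-1, 17);  v_rel = (-3, 11),  |v_rel|² = 130
v_rel×d = (-3)·(17) − (11)·(-1) = -40
since m = R²·130 − (-40)²:  R² = (1600 + 11400) / 130 = 100
R = √100 = 10  ⇒  r_B = 10 − 3 = 7

rB=7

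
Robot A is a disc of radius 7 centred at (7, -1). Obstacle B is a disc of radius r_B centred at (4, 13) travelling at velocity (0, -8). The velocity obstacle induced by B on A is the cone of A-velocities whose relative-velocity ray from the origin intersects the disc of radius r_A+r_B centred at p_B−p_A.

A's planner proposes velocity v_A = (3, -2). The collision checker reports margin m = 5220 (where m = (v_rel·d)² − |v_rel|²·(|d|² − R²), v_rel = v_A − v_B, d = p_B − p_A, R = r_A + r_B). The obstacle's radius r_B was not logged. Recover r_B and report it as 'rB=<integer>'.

m = 5220
d = (-3, 14);  v_rel = (3, 6),  |v_rel|² = 45
v_rel×d = (3)·(14) − (6)·(-3) = 60
since m = R²·45 − 60²:  R² = (3600 + 5220) / 45 = 196
R = √196 = 14  ⇒  r_B = 14 − 7 = 7

rB=7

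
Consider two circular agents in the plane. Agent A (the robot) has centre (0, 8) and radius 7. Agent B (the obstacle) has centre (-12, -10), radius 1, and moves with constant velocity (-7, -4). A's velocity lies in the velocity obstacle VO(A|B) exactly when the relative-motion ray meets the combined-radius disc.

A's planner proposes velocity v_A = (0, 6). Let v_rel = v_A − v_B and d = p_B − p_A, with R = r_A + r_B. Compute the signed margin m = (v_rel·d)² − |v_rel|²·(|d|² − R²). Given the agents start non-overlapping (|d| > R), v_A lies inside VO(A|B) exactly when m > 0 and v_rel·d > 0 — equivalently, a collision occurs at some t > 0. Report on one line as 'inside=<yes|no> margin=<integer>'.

d = (-12, -18),  |d|² = 468;  R = 7+1 = 8,  c = 468−8² = 404
v_rel = (7, 10),  |v_rel|² = 149;  v_rel·d = (7)·(-12) + (10)·(-18) = -264
149·t² + 528·t + 404 = 0  ⇒  m = (-264)² − 149·404 = 9500
m = 9500 > 0,  v_rel·d = -264 < 0  ⇒  outside

inside=no margin=9500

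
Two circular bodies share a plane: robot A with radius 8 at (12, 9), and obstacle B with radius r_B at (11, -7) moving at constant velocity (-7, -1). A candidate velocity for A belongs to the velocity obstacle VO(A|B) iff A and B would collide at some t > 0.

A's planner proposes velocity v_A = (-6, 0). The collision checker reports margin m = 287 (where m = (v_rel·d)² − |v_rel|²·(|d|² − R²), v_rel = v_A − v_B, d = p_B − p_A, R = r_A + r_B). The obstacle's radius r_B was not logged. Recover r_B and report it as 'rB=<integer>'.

m = 287
d = (-1, -16);  v_rel = (1, 1),  |v_rel|² = 2
v_rel×d = (1)·(-16) − (1)·(-1) = -15
since m = R²·2 − (-15)²:  R² = (225 + 287) / 2 = 256
R = √256 = 16  ⇒  r_B = 16 − 8 = 8

rB=8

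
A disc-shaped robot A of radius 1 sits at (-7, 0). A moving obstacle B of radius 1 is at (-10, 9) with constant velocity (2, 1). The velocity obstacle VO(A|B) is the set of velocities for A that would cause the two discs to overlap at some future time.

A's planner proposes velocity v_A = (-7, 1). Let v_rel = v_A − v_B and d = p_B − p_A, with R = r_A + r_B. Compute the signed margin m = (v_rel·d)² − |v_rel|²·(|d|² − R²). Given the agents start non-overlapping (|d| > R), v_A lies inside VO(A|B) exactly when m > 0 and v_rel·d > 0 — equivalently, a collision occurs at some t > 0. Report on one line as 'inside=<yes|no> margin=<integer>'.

d = (-3, 9),  |d|² = 90;  R = 1+1 = 2,  c = 90−2² = 86
v_rel = (-9, 0),  |v_rel|² = 81;  v_rel·d = (-9)·(-3) + (0)·(9) = 27
81·t² − 54·t + 86 = 0  ⇒  m = 27² − 81·86 = -6237
m = -6237 < 0,  v_rel·d = 27 > 0  ⇒  outside

inside=no margin=-6237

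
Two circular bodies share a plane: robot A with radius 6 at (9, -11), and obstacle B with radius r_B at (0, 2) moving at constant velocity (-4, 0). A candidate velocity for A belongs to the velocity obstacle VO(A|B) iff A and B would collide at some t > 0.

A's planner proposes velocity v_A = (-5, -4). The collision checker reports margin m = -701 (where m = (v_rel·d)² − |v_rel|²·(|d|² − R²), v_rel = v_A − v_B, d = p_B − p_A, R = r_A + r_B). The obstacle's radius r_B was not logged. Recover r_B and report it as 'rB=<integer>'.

m = -701
d = (-9, 13);  v_rel = (-1, -4),  |v_rel|² = 17
v_rel×d = (-1)·(13) − (-4)·(-9) = -49
since m = R²·17 − (-49)²:  R² = (2401 + -701) / 17 = 100
R = √100 = 10  ⇒  r_B = 10 − 6 = 4

rB=4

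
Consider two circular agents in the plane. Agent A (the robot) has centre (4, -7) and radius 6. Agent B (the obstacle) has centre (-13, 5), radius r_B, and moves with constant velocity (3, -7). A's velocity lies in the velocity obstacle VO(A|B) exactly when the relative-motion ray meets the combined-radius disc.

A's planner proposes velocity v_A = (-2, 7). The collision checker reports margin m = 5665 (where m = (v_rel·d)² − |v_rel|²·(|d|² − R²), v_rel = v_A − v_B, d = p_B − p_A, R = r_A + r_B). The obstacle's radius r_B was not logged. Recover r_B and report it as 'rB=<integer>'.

m = 5665
d = (-17, 12);  v_rel = (-5, 14),  |v_rel|² = 221
v_rel×d = (-5)·(12) − (14)·(-17) = 178
since m = R²·221 − 178²:  R² = (31684 + 5665) / 221 = 169
R = √169 = 13  ⇒  r_B = 13 − 6 = 7

rB=7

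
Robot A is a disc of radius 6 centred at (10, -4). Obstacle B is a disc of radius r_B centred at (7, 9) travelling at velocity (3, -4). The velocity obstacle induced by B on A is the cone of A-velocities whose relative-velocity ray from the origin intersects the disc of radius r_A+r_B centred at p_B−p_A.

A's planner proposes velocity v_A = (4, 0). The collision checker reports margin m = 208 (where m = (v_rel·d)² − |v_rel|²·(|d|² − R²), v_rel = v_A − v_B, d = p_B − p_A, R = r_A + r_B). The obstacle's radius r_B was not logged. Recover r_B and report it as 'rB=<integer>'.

m = 208
d = (-3, 13);  v_rel = (1, 4),  |v_rel|² = 17
v_rel×d = (1)·(13) − (4)·(-3) = 25
since m = R²·17 − 25²:  R² = (625 + 208) / 17 = 49
R = √49 = 7  ⇒  r_B = 7 − 6 = 1

rB=1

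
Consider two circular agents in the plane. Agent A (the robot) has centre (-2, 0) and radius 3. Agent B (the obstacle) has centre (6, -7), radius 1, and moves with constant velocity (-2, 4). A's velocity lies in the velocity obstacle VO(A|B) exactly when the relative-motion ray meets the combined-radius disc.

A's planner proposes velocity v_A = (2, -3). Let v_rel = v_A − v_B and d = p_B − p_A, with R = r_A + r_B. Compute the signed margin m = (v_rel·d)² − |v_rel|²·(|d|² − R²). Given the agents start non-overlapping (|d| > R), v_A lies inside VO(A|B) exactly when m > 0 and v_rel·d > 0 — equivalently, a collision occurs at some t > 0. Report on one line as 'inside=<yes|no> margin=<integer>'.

d = (8, -7),  |d|² = 113;  R = 3+1 = 4,  c = 113−4² = 97
v_rel = (4, -7),  |v_rel|² = 65;  v_rel·d = (4)·(8) + (-7)·(-7) = 81
65·t² − 162·t + 97 = 0  ⇒  m = 81² − 65·97 = 256
m = 256 > 0,  v_rel·d = 81 > 0  ⇒  inside

inside=yes margin=256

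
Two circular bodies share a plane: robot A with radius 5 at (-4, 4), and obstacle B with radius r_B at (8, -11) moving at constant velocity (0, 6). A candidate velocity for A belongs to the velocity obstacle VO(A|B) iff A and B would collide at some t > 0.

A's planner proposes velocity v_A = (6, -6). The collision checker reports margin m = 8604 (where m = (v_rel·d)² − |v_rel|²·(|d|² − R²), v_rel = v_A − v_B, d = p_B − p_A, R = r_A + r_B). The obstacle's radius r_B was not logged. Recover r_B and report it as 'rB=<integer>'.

m = 8604
d = (12, -15);  v_rel = (6, -12),  |v_rel|² = 180
v_rel×d = (6)·(-15) − (-12)·(12) = 54
since m = R²·180 − 54²:  R² = (2916 + 8604) / 180 = 64
R = √64 = 8  ⇒  r_B = 8 − 5 = 3

rB=3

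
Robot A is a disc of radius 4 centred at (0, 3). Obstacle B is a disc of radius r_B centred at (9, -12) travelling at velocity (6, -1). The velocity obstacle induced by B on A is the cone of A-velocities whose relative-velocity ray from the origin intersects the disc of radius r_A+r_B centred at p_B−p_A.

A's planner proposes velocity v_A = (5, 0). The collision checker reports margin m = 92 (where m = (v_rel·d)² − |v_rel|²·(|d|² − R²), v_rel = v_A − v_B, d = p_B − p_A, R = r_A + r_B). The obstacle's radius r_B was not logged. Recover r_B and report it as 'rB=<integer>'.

m = 92
d = (9, -15);  v_rel = (-1, 1),  |v_rel|² = 2
v_rel×d = (-1)·(-15) − (1)·(9) = 6
since m = R²·2 − 6²:  R² = (36 + 92) / 2 = 64
R = √64 = 8  ⇒  r_B = 8 − 4 = 4

rB=4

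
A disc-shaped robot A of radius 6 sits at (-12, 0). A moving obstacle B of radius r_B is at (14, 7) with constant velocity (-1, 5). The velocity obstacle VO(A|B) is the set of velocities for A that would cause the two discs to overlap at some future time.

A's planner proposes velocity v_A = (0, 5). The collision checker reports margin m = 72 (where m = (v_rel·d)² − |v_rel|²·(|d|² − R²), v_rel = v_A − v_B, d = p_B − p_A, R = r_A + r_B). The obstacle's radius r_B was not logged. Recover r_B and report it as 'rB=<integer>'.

m = 72
d = (26, 7);  v_rel = (1, 0),  |v_rel|² = 1
v_rel×d = (1)·(7) − (0)·(26) = 7
since m = R²·1 − 7²:  R² = (49 + 72) / 1 = 121
R = √121 = 11  ⇒  r_B = 11 − 6 = 5

rB=5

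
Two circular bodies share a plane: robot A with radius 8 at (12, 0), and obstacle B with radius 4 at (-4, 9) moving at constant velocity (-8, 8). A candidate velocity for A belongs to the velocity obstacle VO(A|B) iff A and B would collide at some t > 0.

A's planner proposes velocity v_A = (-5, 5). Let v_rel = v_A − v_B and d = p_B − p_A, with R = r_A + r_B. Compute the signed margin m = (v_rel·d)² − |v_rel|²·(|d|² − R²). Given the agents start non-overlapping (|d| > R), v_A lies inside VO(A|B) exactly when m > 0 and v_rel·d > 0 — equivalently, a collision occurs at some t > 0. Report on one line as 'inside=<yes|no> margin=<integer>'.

d = (-16, 9),  |d|² = 337;  R = 8+4 = 12,  c = 337−12² = 193
v_rel = (3, -3),  |v_rel|² = 18;  v_rel·d = (3)·(-16) + (-3)·(9) = -75
18·t² + 150·t + 193 = 0  ⇒  m = (-75)² − 18·193 = 2151
m = 2151 > 0,  v_rel·d = -75 < 0  ⇒  outside

inside=no margin=2151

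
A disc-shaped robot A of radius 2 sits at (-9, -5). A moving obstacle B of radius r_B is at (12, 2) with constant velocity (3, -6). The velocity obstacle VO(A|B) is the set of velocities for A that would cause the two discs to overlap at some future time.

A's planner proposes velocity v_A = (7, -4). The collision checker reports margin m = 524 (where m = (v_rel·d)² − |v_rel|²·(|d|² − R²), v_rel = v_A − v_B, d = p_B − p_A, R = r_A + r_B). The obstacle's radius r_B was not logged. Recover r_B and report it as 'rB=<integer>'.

m = 524
d = (21, 7);  v_rel = (4, 2),  |v_rel|² = 20
v_rel×d = (4)·(7) − (2)·(21) = -14
since m = R²·20 − (-14)²:  R² = (196 + 524) / 20 = 36
R = √36 = 6  ⇒  r_B = 6 − 2 = 4

rB=4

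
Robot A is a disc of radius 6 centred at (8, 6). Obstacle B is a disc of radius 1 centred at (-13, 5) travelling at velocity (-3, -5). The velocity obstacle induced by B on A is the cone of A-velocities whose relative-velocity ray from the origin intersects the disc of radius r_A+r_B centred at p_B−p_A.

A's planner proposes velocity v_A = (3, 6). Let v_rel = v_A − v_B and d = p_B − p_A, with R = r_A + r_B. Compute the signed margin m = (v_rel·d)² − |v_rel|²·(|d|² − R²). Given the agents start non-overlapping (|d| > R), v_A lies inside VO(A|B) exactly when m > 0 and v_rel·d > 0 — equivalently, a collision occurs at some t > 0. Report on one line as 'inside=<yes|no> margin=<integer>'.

d = (-21, -1),  |d|² = 442;  R = 6+1 = 7,  c = 442−7² = 393
v_rel = (6, 11),  |v_rel|² = 157;  v_rel·d = (6)·(-21) + (11)·(-1) = -137
157·t² + 274·t + 393 = 0  ⇒  m = (-137)² − 157·393 = -42932
m = -42932 < 0,  v_rel·d = -137 < 0  ⇒  outside

inside=no margin=-42932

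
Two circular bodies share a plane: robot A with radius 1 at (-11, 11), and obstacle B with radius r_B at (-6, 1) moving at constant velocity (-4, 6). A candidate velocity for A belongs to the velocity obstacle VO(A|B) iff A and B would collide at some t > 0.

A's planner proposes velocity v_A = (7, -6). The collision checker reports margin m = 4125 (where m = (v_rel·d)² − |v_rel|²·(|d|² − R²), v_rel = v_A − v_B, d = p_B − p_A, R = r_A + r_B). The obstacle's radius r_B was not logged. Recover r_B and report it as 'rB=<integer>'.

m = 4125
d = (5, -10);  v_rel = (11, -12),  |v_rel|² = 265
v_rel×d = (11)·(-10) − (-12)·(5) = -50
since m = R²·265 − (-50)²:  R² = (2500 + 4125) / 265 = 25
R = √25 = 5  ⇒  r_B = 5 − 1 = 4

rB=4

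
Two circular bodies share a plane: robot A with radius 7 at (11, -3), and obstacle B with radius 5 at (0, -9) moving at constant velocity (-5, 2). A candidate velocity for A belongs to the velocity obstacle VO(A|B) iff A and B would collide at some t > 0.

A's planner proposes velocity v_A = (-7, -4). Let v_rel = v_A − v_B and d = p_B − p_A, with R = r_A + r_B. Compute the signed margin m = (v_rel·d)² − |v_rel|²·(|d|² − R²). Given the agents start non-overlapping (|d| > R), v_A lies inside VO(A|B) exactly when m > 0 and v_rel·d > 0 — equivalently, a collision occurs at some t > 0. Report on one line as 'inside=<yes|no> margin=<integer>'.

d = (-11, -6),  |d|² = 157;  R = 7+5 = 12,  c = 157−12² = 13
v_rel = (-2, -6),  |v_rel|² = 40;  v_rel·d = (-2)·(-11) + (-6)·(-6) = 58
40·t² − 116·t + 13 = 0  ⇒  m = 58² − 40·13 = 2844
m = 2844 > 0,  v_rel·d = 58 > 0  ⇒  inside

inside=yes margin=2844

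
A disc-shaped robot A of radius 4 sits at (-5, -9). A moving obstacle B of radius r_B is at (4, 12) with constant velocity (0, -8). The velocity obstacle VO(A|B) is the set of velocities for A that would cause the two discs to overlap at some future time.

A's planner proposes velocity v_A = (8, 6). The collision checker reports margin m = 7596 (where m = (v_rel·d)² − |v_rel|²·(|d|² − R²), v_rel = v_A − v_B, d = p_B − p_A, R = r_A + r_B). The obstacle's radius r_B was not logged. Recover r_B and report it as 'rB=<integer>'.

m = 7596
d = (9, 21);  v_rel = (8, 14),  |v_rel|² = 260
v_rel×d = (8)·(21) − (14)·(9) = 42
since m = R²·260 − 42²:  R² = (1764 + 7596) / 260 = 36
R = √36 = 6  ⇒  r_B = 6 − 4 = 2

rB=2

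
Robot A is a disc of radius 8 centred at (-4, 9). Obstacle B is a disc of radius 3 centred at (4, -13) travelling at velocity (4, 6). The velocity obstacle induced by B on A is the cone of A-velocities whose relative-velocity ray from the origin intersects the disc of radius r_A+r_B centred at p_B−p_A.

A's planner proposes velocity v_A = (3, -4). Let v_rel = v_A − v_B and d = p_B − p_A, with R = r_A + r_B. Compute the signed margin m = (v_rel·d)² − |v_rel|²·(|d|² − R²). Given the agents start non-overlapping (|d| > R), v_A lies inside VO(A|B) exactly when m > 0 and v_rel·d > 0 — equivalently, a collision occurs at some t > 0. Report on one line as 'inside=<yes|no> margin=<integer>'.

d = (8, -22),  |d|² = 548;  R = 8+3 = 11,  c = 548−11² = 427
v_rel = (-1, -10),  |v_rel|² = 101;  v_rel·d = (-1)·(8) + (-10)·(-22) = 212
101·t² − 424·t + 427 = 0  ⇒  m = 212² − 101·427 = 1817
m = 1817 > 0,  v_rel·d = 212 > 0  ⇒  inside

inside=yes margin=1817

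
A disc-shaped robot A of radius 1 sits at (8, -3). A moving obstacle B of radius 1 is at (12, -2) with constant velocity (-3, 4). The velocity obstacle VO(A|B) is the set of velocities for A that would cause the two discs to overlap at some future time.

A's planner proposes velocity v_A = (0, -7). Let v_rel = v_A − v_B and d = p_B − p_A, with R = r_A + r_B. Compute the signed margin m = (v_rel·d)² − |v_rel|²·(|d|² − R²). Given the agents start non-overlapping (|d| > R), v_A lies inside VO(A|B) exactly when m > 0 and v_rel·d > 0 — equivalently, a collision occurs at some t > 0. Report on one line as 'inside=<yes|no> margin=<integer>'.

d = (4, 1),  |d|² = 17;  R = 1+1 = 2,  c = 17−2² = 13
v_rel = (3, -11),  |v_rel|² = 130;  v_rel·d = (3)·(4) + (-11)·(1) = 1
130·t² − 2·t + 13 = 0  ⇒  m = 1² − 130·13 = -1689
m = -1689 < 0,  v_rel·d = 1 > 0  ⇒  outside

inside=no margin=-1689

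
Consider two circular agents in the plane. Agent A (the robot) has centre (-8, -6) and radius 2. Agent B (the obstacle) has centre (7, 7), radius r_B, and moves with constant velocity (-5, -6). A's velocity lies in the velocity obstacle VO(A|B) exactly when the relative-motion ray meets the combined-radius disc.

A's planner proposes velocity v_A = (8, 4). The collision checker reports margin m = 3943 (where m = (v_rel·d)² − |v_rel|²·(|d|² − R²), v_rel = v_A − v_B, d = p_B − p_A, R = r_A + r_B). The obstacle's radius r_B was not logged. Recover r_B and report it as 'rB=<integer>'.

m = 3943
d = (15, 13);  v_rel = (13, 10),  |v_rel|² = 269
v_rel×d = (13)·(13) − (10)·(15) = 19
since m = R²·269 − 19²:  R² = (361 + 3943) / 269 = 16
R = √16 = 4  ⇒  r_B = 4 − 2 = 2

rB=2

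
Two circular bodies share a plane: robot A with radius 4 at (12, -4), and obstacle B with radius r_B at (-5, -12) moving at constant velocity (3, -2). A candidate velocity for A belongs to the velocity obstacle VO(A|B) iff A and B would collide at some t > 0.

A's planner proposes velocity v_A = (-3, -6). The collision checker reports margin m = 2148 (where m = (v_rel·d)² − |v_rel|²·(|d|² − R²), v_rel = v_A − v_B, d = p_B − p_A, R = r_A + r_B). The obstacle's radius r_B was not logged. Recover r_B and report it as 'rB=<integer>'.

m = 2148
d = (-17, -8);  v_rel = (-6, -4),  |v_rel|² = 52
v_rel×d = (-6)·(-8) − (-4)·(-17) = -20
since m = R²·52 − (-20)²:  R² = (400 + 2148) / 52 = 49
R = √49 = 7  ⇒  r_B = 7 − 4 = 3

rB=3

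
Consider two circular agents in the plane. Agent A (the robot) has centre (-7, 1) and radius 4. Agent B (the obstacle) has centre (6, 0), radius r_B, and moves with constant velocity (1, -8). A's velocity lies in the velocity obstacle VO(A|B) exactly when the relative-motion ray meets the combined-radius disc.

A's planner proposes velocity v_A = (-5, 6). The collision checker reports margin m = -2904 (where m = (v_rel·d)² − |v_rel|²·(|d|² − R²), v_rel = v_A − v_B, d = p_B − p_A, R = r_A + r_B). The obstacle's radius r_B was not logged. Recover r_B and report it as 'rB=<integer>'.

m = -2904
d = (13, -1);  v_rel = (-6, 14),  |v_rel|² = 232
v_rel×d = (-6)·(-1) − (14)·(13) = -176
since m = R²·232 − (-176)²:  R² = (30976 + -2904) / 232 = 121
R = √121 = 11  ⇒  r_B = 11 − 4 = 7

rB=7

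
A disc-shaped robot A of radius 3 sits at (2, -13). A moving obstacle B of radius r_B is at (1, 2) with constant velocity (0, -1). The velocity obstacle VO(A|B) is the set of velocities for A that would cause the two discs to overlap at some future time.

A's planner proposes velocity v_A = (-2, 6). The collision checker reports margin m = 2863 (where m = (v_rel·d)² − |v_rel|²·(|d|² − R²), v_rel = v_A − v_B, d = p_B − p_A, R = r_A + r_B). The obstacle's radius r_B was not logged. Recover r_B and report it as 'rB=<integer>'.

m = 2863
d = (-1, 15);  v_rel = (-2, 7),  |v_rel|² = 53
v_rel×d = (-2)·(15) − (7)·(-1) = -23
since m = R²·53 − (-23)²:  R² = (529 + 2863) / 53 = 64
R = √64 = 8  ⇒  r_B = 8 − 3 = 5

rB=5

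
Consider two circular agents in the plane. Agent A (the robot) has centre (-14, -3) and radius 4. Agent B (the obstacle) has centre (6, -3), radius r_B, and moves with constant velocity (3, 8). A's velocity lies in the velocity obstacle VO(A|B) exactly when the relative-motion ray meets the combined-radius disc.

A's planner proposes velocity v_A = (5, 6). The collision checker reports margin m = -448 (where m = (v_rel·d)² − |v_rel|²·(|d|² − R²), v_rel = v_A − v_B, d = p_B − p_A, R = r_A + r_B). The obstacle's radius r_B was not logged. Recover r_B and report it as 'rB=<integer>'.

m = -448
d = (20, 0);  v_rel = (2, -2),  |v_rel|² = 8
v_rel×d = (2)·(0) − (-2)·(20) = 40
since m = R²·8 − 40²:  R² = (1600 + -448) / 8 = 144
R = √144 = 12  ⇒  r_B = 12 − 4 = 8

rB=8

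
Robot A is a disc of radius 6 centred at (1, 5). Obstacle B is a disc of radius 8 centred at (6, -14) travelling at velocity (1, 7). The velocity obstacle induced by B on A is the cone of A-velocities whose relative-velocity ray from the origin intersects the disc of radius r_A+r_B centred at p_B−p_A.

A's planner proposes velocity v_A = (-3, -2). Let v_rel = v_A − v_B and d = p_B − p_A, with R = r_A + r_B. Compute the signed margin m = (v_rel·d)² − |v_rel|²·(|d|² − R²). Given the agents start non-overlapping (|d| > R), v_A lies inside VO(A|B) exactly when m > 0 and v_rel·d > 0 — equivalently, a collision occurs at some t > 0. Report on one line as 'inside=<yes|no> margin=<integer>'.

d = (5, -19),  |d|² = 386;  R = 6+8 = 14,  c = 386−14² = 190
v_rel = (-4, -9),  |v_rel|² = 97;  v_rel·d = (-4)·(5) + (-9)·(-19) = 151
97·t² − 302·t + 190 = 0  ⇒  m = 151² − 97·190 = 4371
m = 4371 > 0,  v_rel·d = 151 > 0  ⇒  inside

inside=yes margin=4371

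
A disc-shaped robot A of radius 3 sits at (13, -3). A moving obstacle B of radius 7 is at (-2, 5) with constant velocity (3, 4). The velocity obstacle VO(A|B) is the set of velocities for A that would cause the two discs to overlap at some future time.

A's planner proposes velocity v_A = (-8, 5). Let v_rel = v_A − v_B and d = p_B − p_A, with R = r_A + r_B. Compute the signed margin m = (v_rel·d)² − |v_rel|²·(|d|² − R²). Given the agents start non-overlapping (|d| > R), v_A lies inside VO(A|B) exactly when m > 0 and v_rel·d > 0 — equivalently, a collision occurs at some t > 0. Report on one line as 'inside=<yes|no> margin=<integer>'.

d = (-15, 8),  |d|² = 289;  R = 3+7 = 10,  c = 289−10² = 189
v_rel = (-11, 1),  |v_rel|² = 122;  v_rel·d = (-11)·(-15) + (1)·(8) = 173
122·t² − 346·t + 189 = 0  ⇒  m = 173² − 122·189 = 6871
m = 6871 > 0,  v_rel·d = 173 > 0  ⇒  inside

inside=yes margin=6871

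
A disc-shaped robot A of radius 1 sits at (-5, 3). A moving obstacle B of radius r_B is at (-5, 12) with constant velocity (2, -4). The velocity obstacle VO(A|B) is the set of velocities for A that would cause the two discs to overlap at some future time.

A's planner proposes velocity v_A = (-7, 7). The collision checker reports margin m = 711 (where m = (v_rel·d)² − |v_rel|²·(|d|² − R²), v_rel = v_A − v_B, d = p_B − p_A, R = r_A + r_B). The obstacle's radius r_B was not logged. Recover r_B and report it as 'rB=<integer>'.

m = 711
d = (0, 9);  v_rel = (-9, 11),  |v_rel|² = 202
v_rel×d = (-9)·(9) − (11)·(0) = -81
since m = R²·202 − (-81)²:  R² = (6561 + 711) / 202 = 36
R = √36 = 6  ⇒  r_B = 6 − 1 = 5

rB=5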